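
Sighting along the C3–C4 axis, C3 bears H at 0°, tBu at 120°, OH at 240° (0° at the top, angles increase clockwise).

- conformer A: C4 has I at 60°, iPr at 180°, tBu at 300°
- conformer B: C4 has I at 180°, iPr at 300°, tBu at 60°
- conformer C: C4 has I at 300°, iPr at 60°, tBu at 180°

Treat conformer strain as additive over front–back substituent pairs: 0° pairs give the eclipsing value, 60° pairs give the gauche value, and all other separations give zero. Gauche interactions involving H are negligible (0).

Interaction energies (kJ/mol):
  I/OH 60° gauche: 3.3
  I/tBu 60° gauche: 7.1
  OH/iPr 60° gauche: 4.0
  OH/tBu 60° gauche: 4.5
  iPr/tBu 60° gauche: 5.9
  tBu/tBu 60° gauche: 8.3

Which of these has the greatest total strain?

B

A is staggered. tBu at 120° is gauche with I at 60° (7.1); tBu at 120° is gauche with iPr at 180° (5.9); OH at 240° is gauche with iPr at 180° (4.0); OH at 240° is gauche with tBu at 300° (4.5). Total 21.5 kJ/mol.
B is staggered. tBu at 120° is gauche with I at 180° (7.1); tBu at 120° is gauche with tBu at 60° (8.3); OH at 240° is gauche with I at 180° (3.3); OH at 240° is gauche with iPr at 300° (4.0). Total 22.7 kJ/mol.
C is staggered. tBu at 120° is gauche with iPr at 60° (5.9); tBu at 120° is gauche with tBu at 180° (8.3); OH at 240° is gauche with I at 300° (3.3); OH at 240° is gauche with tBu at 180° (4.5). Total 22.0 kJ/mol.
B has the highest total (22.7 kJ/mol).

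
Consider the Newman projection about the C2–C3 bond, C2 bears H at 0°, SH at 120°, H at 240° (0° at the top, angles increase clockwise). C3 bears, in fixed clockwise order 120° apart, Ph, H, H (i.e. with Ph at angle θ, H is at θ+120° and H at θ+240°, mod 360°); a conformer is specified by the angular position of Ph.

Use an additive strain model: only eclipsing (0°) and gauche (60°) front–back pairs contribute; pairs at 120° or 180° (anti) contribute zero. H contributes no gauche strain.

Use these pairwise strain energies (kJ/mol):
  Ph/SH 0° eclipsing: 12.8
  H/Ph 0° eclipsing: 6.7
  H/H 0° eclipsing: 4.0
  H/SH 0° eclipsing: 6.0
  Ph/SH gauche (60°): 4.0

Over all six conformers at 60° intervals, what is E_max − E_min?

20.8 kJ/mol

Ph at 0° (eclipsed): H–Ph eclipsed, SH–H eclipsed, H–H eclipsed; 6.7 + 6.0 + 4.0 = 16.7 kJ/mol.
Ph at 60° (staggered): SH–Ph gauche; 4.0 = 4.0 kJ/mol.
Ph at 120° (eclipsed): H–H eclipsed, SH–Ph eclipsed, H–H eclipsed; 4.0 + 12.8 + 4.0 = 20.8 kJ/mol.
Ph at 180° (staggered): SH–Ph gauche; 4.0 = 4.0 kJ/mol.
Ph at 240° (eclipsed): H–H eclipsed, SH–H eclipsed, H–Ph eclipsed; 4.0 + 6.0 + 6.7 = 16.7 kJ/mol.
Ph at 300° (staggered): no non-H gauche contacts → 0.0 kJ/mol.
Max at 120° (20.8 kJ/mol), min at 300° (0.0 kJ/mol); barrier = 20.8 kJ/mol.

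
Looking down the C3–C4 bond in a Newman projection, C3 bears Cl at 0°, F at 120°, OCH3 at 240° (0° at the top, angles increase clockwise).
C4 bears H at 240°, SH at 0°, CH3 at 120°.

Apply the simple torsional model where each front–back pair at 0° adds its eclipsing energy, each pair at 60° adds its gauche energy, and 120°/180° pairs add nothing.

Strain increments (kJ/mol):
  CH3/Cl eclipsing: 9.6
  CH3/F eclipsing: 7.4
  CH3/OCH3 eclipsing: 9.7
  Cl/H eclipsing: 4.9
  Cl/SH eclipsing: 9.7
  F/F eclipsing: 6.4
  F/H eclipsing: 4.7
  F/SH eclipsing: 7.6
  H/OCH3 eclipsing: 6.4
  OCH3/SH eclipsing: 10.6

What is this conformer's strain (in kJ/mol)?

This conformer (eclipsed): Cl(0°)/SH(0°) eclipsed 9.7; F(120°)/CH3(120°) eclipsed 7.4; OCH3(240°)/H(240°) eclipsed 6.4 → 23.5 kJ/mol.

23.5 kJ/mol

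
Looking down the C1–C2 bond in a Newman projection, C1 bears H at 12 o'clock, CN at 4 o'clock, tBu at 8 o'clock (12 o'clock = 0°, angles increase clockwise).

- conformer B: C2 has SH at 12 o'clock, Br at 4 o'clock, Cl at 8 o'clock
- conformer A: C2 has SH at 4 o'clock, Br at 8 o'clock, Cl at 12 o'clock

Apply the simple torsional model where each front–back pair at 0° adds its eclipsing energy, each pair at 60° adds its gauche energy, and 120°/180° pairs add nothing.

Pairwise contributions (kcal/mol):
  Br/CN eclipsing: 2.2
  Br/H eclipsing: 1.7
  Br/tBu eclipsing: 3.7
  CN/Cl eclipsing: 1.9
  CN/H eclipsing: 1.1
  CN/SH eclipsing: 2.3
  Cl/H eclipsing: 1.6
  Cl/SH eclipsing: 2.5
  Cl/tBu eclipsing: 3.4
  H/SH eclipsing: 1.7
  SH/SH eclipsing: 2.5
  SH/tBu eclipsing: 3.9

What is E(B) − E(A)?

B (eclipsed): H–SH eclipsed, CN–Br eclipsed, tBu–Cl eclipsed; 1.7 + 2.2 + 3.4 = 7.3 kcal/mol.
A (eclipsed): H–Cl eclipsed, CN–SH eclipsed, tBu–Br eclipsed; 1.6 + 2.3 + 3.7 = 7.6 kcal/mol.
E(B) − E(A) = 7.3 − 7.6 = -0.3 kcal/mol.

-0.3 kcal/mol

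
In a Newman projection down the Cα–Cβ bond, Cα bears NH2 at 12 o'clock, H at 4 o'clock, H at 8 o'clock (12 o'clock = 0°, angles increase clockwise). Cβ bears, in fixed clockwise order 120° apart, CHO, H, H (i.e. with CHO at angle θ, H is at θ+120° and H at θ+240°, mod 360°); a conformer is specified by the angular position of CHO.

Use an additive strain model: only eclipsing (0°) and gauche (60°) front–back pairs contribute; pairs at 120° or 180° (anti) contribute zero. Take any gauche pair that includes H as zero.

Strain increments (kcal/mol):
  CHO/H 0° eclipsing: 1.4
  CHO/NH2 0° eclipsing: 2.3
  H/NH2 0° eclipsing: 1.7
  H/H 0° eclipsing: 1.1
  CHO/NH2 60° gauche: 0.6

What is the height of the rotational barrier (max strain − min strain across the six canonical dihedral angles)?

4.5 kcal/mol

CHO at 0° (eclipsed): NH2(0°)/CHO(0°) eclipsed 2.3; H(120°)/H(120°) eclipsed 1.1; H(240°)/H(240°) eclipsed 1.1 → 4.5 kcal/mol.
CHO at 60° (staggered): NH2(0°)/CHO(60°) gauche 0.6 → 0.6 kcal/mol.
CHO at 120° (eclipsed): NH2(0°)/H(0°) eclipsed 1.7; H(120°)/CHO(120°) eclipsed 1.4; H(240°)/H(240°) eclipsed 1.1 → 4.2 kcal/mol.
CHO at 180° (staggered): no non-H gauche contacts → 0.0 kcal/mol.
CHO at 240° (eclipsed): NH2(0°)/H(0°) eclipsed 1.7; H(120°)/H(120°) eclipsed 1.1; H(240°)/CHO(240°) eclipsed 1.4 → 4.2 kcal/mol.
CHO at 300° (staggered): NH2(0°)/CHO(300°) gauche 0.6 → 0.6 kcal/mol.
Max at 0° (4.5 kcal/mol), min at 180° (0.0 kcal/mol); barrier = 4.5 kcal/mol.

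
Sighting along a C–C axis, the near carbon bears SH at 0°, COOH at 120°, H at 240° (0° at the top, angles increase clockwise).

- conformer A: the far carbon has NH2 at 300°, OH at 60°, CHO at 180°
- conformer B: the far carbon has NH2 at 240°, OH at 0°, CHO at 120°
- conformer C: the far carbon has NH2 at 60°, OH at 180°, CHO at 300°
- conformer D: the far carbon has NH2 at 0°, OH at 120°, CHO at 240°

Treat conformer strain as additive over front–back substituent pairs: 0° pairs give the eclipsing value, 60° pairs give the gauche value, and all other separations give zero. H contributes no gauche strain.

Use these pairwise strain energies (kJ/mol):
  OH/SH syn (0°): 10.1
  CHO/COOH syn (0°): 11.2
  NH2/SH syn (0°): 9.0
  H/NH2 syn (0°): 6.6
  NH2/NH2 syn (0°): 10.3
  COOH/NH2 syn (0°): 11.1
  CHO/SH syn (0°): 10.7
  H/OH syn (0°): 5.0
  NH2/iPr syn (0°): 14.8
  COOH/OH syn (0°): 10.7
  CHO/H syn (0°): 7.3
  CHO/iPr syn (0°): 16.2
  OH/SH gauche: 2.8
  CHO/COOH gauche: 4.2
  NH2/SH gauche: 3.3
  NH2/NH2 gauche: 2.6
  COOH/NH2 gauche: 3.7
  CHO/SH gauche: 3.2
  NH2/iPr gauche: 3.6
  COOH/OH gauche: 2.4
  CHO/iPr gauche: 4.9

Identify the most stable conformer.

C

A (staggered): SH(0°)/NH2(300°) gauche 3.3; SH(0°)/OH(60°) gauche 2.8; COOH(120°)/OH(60°) gauche 2.4; COOH(120°)/CHO(180°) gauche 4.2 → 12.7 kJ/mol.
B (eclipsed): SH(0°)/OH(0°) eclipsed 10.1; COOH(120°)/CHO(120°) eclipsed 11.2; H(240°)/NH2(240°) eclipsed 6.6 → 27.9 kJ/mol.
C (staggered): SH(0°)/NH2(60°) gauche 3.3; SH(0°)/CHO(300°) gauche 3.2; COOH(120°)/NH2(60°) gauche 3.7; COOH(120°)/OH(180°) gauche 2.4 → 12.6 kJ/mol.
D (eclipsed): SH(0°)/NH2(0°) eclipsed 9.0; COOH(120°)/OH(120°) eclipsed 10.7; H(240°)/CHO(240°) eclipsed 7.3 → 27.0 kJ/mol.
C has the lowest total (12.6 kJ/mol).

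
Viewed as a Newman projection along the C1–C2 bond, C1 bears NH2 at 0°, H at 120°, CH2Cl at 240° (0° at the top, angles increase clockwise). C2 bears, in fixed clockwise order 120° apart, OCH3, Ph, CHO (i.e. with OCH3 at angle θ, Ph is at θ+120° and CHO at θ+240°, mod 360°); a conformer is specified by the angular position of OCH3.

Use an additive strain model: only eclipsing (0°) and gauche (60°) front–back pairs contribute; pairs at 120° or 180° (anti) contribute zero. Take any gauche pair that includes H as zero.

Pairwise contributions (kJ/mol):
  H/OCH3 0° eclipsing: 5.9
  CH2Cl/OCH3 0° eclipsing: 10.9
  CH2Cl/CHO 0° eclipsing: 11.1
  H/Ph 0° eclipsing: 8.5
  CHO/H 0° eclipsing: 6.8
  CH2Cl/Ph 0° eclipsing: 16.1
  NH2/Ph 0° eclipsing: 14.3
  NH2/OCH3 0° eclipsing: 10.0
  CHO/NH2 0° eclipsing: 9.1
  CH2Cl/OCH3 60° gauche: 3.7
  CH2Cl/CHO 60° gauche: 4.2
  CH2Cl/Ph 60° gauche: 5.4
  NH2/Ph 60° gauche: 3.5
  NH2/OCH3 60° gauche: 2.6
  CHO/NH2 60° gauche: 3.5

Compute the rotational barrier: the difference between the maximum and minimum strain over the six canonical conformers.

18.0 kJ/mol

OCH3 at 0° (eclipsed): NH2(0°)/OCH3(0°) eclipsed 10.0; H(120°)/Ph(120°) eclipsed 8.5; CH2Cl(240°)/CHO(240°) eclipsed 11.1 → 29.6 kJ/mol.
OCH3 at 60° (staggered): NH2(0°)/OCH3(60°) gauche 2.6; NH2(0°)/CHO(300°) gauche 3.5; CH2Cl(240°)/Ph(180°) gauche 5.4; CH2Cl(240°)/CHO(300°) gauche 4.2 → 15.7 kJ/mol.
OCH3 at 120° (eclipsed): NH2(0°)/CHO(0°) eclipsed 9.1; H(120°)/OCH3(120°) eclipsed 5.9; CH2Cl(240°)/Ph(240°) eclipsed 16.1 → 31.1 kJ/mol.
OCH3 at 180° (staggered): NH2(0°)/Ph(300°) gauche 3.5; NH2(0°)/CHO(60°) gauche 3.5; CH2Cl(240°)/OCH3(180°) gauche 3.7; CH2Cl(240°)/Ph(300°) gauche 5.4 → 16.1 kJ/mol.
OCH3 at 240° (eclipsed): NH2(0°)/Ph(0°) eclipsed 14.3; H(120°)/CHO(120°) eclipsed 6.8; CH2Cl(240°)/OCH3(240°) eclipsed 10.9 → 32.0 kJ/mol.
OCH3 at 300° (staggered): NH2(0°)/OCH3(300°) gauche 2.6; NH2(0°)/Ph(60°) gauche 3.5; CH2Cl(240°)/OCH3(300°) gauche 3.7; CH2Cl(240°)/CHO(180°) gauche 4.2 → 14.0 kJ/mol.
Max at 240° (32.0 kJ/mol), min at 300° (14.0 kJ/mol); barrier = 18.0 kJ/mol.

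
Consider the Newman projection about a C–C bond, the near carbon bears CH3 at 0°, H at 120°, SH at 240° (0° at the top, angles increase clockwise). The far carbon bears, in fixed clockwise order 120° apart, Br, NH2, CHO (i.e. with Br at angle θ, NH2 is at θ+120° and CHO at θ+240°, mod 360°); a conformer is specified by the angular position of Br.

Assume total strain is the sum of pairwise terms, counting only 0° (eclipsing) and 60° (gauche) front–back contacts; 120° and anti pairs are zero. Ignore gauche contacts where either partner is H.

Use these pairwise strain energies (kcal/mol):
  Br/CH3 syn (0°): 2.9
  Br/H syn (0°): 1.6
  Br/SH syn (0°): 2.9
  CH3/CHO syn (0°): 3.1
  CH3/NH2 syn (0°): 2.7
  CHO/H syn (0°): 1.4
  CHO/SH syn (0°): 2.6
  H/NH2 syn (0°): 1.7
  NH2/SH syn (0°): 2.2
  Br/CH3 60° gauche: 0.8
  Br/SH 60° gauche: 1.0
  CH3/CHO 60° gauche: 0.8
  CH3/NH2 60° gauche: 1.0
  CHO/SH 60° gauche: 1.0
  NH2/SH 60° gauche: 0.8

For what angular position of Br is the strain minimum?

60°

Br at 0° (eclipsed): CH3(0°)/Br(0°) eclipsed 2.9; H(120°)/NH2(120°) eclipsed 1.7; SH(240°)/CHO(240°) eclipsed 2.6 → 7.2 kcal/mol.
Br at 60° (staggered): CH3(0°)/Br(60°) gauche 0.8; CH3(0°)/CHO(300°) gauche 0.8; SH(240°)/NH2(180°) gauche 0.8; SH(240°)/CHO(300°) gauche 1.0 → 3.4 kcal/mol.
Br at 120° (eclipsed): CH3(0°)/CHO(0°) eclipsed 3.1; H(120°)/Br(120°) eclipsed 1.6; SH(240°)/NH2(240°) eclipsed 2.2 → 6.9 kcal/mol.
Br at 180° (staggered): CH3(0°)/NH2(300°) gauche 1.0; CH3(0°)/CHO(60°) gauche 0.8; SH(240°)/Br(180°) gauche 1.0; SH(240°)/NH2(300°) gauche 0.8 → 3.6 kcal/mol.
Br at 240° (eclipsed): CH3(0°)/NH2(0°) eclipsed 2.7; H(120°)/CHO(120°) eclipsed 1.4; SH(240°)/Br(240°) eclipsed 2.9 → 7.0 kcal/mol.
Br at 300° (staggered): CH3(0°)/Br(300°) gauche 0.8; CH3(0°)/NH2(60°) gauche 1.0; SH(240°)/Br(300°) gauche 1.0; SH(240°)/CHO(180°) gauche 1.0 → 3.8 kcal/mol.
The minimum (3.4 kcal/mol) occurs with Br at 60°.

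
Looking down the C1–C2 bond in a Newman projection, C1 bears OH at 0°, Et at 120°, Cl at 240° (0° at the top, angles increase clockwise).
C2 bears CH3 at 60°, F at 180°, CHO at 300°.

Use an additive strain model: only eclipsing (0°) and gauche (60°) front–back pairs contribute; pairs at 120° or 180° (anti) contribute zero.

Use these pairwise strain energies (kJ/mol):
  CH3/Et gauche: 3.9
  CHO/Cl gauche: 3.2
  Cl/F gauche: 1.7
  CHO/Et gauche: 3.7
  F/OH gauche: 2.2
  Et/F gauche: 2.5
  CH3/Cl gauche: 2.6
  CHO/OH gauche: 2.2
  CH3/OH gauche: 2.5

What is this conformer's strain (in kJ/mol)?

This conformer (staggered): OH(0°)/CH3(60°) gauche 2.5; OH(0°)/CHO(300°) gauche 2.2; Et(120°)/CH3(60°) gauche 3.9; Et(120°)/F(180°) gauche 2.5; Cl(240°)/F(180°) gauche 1.7; Cl(240°)/CHO(300°) gauche 3.2 → 16.0 kJ/mol.

16.0 kJ/mol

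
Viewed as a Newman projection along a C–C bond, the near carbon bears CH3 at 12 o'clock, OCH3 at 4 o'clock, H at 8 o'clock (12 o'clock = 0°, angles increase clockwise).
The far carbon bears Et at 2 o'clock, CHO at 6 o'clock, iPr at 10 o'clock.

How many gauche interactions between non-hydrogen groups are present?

Non-H gauche pairs: CH3(0°)/Et(60°); CH3(0°)/iPr(300°); OCH3(120°)/Et(60°); OCH3(120°)/CHO(180°) — 4 interactions.

4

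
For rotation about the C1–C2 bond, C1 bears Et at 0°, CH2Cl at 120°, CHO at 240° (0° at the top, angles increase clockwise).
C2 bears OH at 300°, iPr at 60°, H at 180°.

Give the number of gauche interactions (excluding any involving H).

Non-H gauche pairs: Et(0°)/OH(300°); Et(0°)/iPr(60°); CH2Cl(120°)/iPr(60°); CHO(240°)/OH(300°) — 4 interactions.

4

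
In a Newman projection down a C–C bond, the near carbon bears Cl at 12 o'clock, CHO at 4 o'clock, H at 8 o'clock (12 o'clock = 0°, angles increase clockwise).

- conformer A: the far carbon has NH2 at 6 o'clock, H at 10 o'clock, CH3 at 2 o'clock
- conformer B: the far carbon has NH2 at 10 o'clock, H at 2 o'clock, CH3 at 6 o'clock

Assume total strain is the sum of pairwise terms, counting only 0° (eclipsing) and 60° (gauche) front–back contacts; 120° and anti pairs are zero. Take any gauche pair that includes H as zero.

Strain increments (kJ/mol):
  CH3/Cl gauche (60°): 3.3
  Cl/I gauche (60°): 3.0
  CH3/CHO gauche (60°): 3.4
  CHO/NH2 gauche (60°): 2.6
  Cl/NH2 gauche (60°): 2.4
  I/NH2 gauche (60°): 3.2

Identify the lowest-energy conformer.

A is staggered. Cl at 0° is gauche with CH3 at 60° (3.3); CHO at 120° is gauche with NH2 at 180° (2.6); CHO at 120° is gauche with CH3 at 60° (3.4). Total 9.3 kJ/mol.
B is staggered. Cl at 0° is gauche with NH2 at 300° (2.4); CHO at 120° is gauche with CH3 at 180° (3.4). Total 5.8 kJ/mol.
B has the lowest total (5.8 kJ/mol).

B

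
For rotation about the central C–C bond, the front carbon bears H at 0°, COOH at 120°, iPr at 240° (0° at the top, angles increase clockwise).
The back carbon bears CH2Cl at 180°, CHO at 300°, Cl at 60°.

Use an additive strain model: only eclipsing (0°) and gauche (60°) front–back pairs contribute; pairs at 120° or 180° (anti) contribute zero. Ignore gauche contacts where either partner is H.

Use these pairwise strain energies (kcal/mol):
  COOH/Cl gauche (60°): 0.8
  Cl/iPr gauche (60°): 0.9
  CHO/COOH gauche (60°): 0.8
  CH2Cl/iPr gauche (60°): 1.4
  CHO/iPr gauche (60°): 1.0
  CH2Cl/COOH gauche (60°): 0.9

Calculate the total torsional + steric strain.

4.1 kcal/mol

This conformer is staggered. COOH at 120° is gauche with CH2Cl at 180° (0.9); COOH at 120° is gauche with Cl at 60° (0.8); iPr at 240° is gauche with CH2Cl at 180° (1.4); iPr at 240° is gauche with CHO at 300° (1.0). Total 4.1 kcal/mol.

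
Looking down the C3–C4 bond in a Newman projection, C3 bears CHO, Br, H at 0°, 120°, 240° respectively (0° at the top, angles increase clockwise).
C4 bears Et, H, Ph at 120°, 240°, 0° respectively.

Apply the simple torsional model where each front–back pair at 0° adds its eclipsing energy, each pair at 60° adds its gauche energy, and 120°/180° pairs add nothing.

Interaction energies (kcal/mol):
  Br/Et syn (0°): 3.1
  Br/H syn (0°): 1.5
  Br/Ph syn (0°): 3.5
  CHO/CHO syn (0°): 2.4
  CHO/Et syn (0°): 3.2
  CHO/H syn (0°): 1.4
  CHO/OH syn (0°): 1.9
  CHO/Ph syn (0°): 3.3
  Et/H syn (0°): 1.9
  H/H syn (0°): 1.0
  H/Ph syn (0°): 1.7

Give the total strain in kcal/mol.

7.4 kcal/mol

This conformer (eclipsed): CHO(0°)/Ph(0°) eclipsed 3.3; Br(120°)/Et(120°) eclipsed 3.1; H(240°)/H(240°) eclipsed 1.0 → 7.4 kcal/mol.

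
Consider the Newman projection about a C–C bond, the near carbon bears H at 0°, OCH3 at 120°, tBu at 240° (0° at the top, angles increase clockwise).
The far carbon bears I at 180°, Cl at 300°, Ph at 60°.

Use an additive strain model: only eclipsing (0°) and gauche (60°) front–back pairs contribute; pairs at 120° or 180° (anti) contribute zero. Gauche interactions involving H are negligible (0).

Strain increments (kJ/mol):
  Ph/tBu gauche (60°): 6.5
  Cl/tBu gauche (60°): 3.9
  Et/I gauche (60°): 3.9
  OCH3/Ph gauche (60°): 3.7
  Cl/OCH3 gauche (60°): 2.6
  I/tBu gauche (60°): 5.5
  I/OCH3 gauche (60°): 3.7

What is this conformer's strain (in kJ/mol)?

16.8 kJ/mol

This conformer (staggered): OCH3(120°)/I(180°) gauche 3.7; OCH3(120°)/Ph(60°) gauche 3.7; tBu(240°)/I(180°) gauche 5.5; tBu(240°)/Cl(300°) gauche 3.9 → 16.8 kJ/mol.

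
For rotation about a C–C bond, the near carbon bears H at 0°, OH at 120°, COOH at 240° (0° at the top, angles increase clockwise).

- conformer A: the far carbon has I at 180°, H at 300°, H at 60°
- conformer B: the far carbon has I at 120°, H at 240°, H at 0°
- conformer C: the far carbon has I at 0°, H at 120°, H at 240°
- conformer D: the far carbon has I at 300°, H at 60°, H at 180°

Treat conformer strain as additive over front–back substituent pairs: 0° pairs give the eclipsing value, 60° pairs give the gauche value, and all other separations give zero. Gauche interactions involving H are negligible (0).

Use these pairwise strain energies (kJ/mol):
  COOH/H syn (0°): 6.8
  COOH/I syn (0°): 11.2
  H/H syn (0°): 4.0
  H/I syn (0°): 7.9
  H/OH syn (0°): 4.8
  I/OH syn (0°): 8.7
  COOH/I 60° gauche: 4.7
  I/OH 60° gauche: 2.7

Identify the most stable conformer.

A (staggered): OH(120°)/I(180°) gauche 2.7; COOH(240°)/I(180°) gauche 4.7 → 7.4 kJ/mol.
B (eclipsed): H(0°)/H(0°) eclipsed 4.0; OH(120°)/I(120°) eclipsed 8.7; COOH(240°)/H(240°) eclipsed 6.8 → 19.5 kJ/mol.
C (eclipsed): H(0°)/I(0°) eclipsed 7.9; OH(120°)/H(120°) eclipsed 4.8; COOH(240°)/H(240°) eclipsed 6.8 → 19.5 kJ/mol.
D (staggered): COOH(240°)/I(300°) gauche 4.7 → 4.7 kJ/mol.
D has the lowest total (4.7 kJ/mol).

D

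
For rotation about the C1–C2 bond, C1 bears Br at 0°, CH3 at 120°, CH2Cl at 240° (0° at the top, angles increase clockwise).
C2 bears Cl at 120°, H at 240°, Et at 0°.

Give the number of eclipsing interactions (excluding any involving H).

Non-H eclipsing pairs: Br(0°)/Et(0°); CH3(120°)/Cl(120°) — 2 interactions.

2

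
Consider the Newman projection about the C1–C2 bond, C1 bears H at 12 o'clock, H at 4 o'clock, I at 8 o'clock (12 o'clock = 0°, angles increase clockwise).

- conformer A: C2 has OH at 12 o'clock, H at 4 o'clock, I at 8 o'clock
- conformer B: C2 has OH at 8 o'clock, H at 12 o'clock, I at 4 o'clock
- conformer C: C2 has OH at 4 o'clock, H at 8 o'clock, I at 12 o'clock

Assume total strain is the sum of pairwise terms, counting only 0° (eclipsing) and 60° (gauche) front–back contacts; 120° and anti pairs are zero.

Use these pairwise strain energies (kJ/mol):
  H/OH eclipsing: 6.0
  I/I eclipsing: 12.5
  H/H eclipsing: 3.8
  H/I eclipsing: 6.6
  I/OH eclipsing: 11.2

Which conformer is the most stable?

C

A (eclipsed): H(0°)/OH(0°) eclipsed 6.0; H(120°)/H(120°) eclipsed 3.8; I(240°)/I(240°) eclipsed 12.5 → 22.3 kJ/mol.
B (eclipsed): H(0°)/H(0°) eclipsed 3.8; H(120°)/I(120°) eclipsed 6.6; I(240°)/OH(240°) eclipsed 11.2 → 21.6 kJ/mol.
C (eclipsed): H(0°)/I(0°) eclipsed 6.6; H(120°)/OH(120°) eclipsed 6.0; I(240°)/H(240°) eclipsed 6.6 → 19.2 kJ/mol.
C has the lowest total (19.2 kJ/mol).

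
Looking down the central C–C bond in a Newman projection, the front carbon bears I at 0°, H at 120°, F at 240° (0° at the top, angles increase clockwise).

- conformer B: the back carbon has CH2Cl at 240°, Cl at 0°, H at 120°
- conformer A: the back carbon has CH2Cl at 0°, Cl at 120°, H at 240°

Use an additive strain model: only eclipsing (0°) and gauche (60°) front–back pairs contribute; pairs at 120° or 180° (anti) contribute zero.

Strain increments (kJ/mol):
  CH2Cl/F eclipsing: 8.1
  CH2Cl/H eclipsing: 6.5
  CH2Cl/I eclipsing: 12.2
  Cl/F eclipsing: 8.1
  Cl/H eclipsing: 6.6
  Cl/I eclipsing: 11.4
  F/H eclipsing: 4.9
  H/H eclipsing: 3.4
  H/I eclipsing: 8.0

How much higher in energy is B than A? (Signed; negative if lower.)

B is eclipsed. I at 0° is eclipsed with Cl at 0° (11.4); H at 120° is eclipsed with H at 120° (3.4); F at 240° is eclipsed with CH2Cl at 240° (8.1). Total 22.9 kJ/mol.
A is eclipsed. I at 0° is eclipsed with CH2Cl at 0° (12.2); H at 120° is eclipsed with Cl at 120° (6.6); F at 240° is eclipsed with H at 240° (4.9). Total 23.7 kJ/mol.
E(B) − E(A) = 22.9 − 23.7 = -0.8 kJ/mol.

-0.8 kJ/mol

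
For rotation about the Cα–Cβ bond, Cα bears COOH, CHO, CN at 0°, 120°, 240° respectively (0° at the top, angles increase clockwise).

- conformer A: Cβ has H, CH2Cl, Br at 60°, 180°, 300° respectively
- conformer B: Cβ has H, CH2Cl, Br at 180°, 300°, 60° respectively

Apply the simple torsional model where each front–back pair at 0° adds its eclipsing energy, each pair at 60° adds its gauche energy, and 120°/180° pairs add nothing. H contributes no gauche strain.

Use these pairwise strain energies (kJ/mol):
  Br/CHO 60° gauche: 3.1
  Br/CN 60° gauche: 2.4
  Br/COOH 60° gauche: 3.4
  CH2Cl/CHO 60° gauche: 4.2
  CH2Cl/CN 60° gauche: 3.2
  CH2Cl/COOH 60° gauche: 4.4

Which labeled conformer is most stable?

A is staggered. COOH at 0° is gauche with Br at 300° (3.4); CHO at 120° is gauche with CH2Cl at 180° (4.2); CN at 240° is gauche with CH2Cl at 180° (3.2); CN at 240° is gauche with Br at 300° (2.4). Total 13.2 kJ/mol.
B is staggered. COOH at 0° is gauche with CH2Cl at 300° (4.4); COOH at 0° is gauche with Br at 60° (3.4); CHO at 120° is gauche with Br at 60° (3.1); CN at 240° is gauche with CH2Cl at 300° (3.2). Total 14.1 kJ/mol.
A has the lowest total (13.2 kJ/mol).

A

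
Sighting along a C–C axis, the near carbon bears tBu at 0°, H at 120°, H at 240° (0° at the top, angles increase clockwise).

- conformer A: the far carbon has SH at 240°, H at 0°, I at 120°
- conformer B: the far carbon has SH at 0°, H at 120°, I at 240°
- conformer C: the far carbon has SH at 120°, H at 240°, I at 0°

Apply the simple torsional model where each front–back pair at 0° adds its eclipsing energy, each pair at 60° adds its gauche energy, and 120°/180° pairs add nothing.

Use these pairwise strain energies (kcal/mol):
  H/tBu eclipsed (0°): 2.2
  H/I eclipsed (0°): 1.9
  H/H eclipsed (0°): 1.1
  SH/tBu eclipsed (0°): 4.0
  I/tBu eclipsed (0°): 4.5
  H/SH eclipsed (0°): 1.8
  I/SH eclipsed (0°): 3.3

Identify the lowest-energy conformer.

A

A is eclipsed. tBu at 0° is eclipsed with H at 0° (2.2); H at 120° is eclipsed with I at 120° (1.9); H at 240° is eclipsed with SH at 240° (1.8). Total 5.9 kcal/mol.
B is eclipsed. tBu at 0° is eclipsed with SH at 0° (4.0); H at 120° is eclipsed with H at 120° (1.1); H at 240° is eclipsed with I at 240° (1.9). Total 7.0 kcal/mol.
C is eclipsed. tBu at 0° is eclipsed with I at 0° (4.5); H at 120° is eclipsed with SH at 120° (1.8); H at 240° is eclipsed with H at 240° (1.1). Total 7.4 kcal/mol.
A has the lowest total (5.9 kcal/mol).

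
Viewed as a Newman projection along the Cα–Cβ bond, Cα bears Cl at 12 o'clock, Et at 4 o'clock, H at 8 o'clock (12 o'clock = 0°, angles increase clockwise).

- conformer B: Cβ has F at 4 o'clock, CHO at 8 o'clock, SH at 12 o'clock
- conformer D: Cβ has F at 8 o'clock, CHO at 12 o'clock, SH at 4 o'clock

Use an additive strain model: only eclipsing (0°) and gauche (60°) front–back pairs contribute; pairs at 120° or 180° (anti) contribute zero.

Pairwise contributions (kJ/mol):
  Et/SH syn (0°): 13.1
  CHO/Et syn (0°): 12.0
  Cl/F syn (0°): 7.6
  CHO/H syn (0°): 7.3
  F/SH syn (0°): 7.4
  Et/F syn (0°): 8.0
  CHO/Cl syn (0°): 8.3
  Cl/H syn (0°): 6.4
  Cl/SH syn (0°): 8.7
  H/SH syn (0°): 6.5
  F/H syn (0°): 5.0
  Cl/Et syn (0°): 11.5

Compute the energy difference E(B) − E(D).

B is eclipsed. Cl at 0° is eclipsed with SH at 0° (8.7); Et at 120° is eclipsed with F at 120° (8.0); H at 240° is eclipsed with CHO at 240° (7.3). Total 24.0 kJ/mol.
D is eclipsed. Cl at 0° is eclipsed with CHO at 0° (8.3); Et at 120° is eclipsed with SH at 120° (13.1); H at 240° is eclipsed with F at 240° (5.0). Total 26.4 kJ/mol.
E(B) − E(D) = 24.0 − 26.4 = -2.4 kJ/mol.

-2.4 kJ/mol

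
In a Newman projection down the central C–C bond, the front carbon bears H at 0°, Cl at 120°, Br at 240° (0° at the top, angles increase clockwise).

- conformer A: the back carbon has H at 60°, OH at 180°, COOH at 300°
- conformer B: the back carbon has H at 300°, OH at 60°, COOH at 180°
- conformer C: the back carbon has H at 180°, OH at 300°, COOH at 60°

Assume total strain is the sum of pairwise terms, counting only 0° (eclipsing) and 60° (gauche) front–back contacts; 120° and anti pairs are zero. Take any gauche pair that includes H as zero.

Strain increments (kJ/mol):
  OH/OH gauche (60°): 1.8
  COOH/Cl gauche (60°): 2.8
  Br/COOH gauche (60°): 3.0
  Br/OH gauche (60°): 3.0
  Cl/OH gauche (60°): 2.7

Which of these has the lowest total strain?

C

A (staggered): Cl–OH gauche, Br–OH gauche, Br–COOH gauche; 2.7 + 3.0 + 3.0 = 8.7 kJ/mol.
B (staggered): Cl–OH gauche, Cl–COOH gauche, Br–COOH gauche; 2.7 + 2.8 + 3.0 = 8.5 kJ/mol.
C (staggered): Cl–COOH gauche, Br–OH gauche; 2.8 + 3.0 = 5.8 kJ/mol.
C has the lowest total (5.8 kJ/mol).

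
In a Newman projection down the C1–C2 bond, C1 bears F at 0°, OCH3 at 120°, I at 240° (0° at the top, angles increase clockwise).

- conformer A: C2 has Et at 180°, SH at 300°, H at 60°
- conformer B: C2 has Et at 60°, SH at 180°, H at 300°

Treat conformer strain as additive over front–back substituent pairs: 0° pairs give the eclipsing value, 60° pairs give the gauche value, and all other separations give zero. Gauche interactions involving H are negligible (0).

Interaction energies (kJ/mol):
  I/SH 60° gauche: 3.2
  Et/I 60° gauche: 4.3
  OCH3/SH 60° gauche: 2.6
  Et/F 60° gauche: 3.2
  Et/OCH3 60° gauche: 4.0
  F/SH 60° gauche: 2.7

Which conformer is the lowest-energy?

A (staggered): F(0°)/SH(300°) gauche 2.7; OCH3(120°)/Et(180°) gauche 4.0; I(240°)/Et(180°) gauche 4.3; I(240°)/SH(300°) gauche 3.2 → 14.2 kJ/mol.
B (staggered): F(0°)/Et(60°) gauche 3.2; OCH3(120°)/Et(60°) gauche 4.0; OCH3(120°)/SH(180°) gauche 2.6; I(240°)/SH(180°) gauche 3.2 → 13.0 kJ/mol.
B has the lowest total (13.0 kJ/mol).

B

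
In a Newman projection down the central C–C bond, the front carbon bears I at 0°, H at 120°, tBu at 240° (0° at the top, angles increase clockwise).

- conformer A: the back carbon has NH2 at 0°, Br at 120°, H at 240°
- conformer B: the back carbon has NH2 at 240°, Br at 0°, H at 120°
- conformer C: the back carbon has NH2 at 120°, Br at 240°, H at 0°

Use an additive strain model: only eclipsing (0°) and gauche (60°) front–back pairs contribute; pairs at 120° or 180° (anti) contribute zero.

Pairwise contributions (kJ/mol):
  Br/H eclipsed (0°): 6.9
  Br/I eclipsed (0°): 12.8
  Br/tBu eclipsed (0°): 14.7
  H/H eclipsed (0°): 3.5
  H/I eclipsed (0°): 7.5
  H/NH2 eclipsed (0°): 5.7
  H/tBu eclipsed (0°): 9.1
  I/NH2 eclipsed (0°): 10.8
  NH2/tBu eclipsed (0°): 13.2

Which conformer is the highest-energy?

B

A (eclipsed): I–NH2 eclipsed, H–Br eclipsed, tBu–H eclipsed; 10.8 + 6.9 + 9.1 = 26.8 kJ/mol.
B (eclipsed): I–Br eclipsed, H–H eclipsed, tBu–NH2 eclipsed; 12.8 + 3.5 + 13.2 = 29.5 kJ/mol.
C (eclipsed): I–H eclipsed, H–NH2 eclipsed, tBu–Br eclipsed; 7.5 + 5.7 + 14.7 = 27.9 kJ/mol.
B has the highest total (29.5 kJ/mol).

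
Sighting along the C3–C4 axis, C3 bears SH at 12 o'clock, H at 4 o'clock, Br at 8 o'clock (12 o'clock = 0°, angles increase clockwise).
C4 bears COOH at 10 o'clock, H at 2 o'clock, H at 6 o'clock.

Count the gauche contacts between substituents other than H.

Non-H gauche pairs: SH(0°)/COOH(300°); Br(240°)/COOH(300°) — 2 interactions.

2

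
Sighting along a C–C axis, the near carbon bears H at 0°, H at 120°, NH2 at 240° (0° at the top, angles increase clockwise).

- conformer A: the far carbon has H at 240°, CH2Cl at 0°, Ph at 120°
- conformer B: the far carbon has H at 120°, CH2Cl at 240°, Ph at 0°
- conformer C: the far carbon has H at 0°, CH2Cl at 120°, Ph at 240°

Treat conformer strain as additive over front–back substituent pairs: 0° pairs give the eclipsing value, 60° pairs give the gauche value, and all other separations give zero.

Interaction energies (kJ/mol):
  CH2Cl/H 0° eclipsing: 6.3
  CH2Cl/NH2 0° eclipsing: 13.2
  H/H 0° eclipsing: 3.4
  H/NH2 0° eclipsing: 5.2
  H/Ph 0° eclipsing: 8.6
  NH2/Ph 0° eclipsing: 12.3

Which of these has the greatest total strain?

B

A is eclipsed. H at 0° is eclipsed with CH2Cl at 0° (6.3); H at 120° is eclipsed with Ph at 120° (8.6); NH2 at 240° is eclipsed with H at 240° (5.2). Total 20.1 kJ/mol.
B is eclipsed. H at 0° is eclipsed with Ph at 0° (8.6); H at 120° is eclipsed with H at 120° (3.4); NH2 at 240° is eclipsed with CH2Cl at 240° (13.2). Total 25.2 kJ/mol.
C is eclipsed. H at 0° is eclipsed with H at 0° (3.4); H at 120° is eclipsed with CH2Cl at 120° (6.3); NH2 at 240° is eclipsed with Ph at 240° (12.3). Total 22.0 kJ/mol.
B has the highest total (25.2 kJ/mol).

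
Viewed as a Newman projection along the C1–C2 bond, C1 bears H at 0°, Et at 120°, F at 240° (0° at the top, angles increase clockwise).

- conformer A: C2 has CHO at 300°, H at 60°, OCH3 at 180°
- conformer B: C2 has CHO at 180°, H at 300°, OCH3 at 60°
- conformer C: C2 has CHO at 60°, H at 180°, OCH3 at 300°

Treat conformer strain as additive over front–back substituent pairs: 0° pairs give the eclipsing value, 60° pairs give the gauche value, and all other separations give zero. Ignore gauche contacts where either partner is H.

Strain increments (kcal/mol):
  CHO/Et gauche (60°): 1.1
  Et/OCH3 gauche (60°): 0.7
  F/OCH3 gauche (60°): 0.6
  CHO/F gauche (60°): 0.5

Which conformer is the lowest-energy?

C

A (staggered): Et(120°)/OCH3(180°) gauche 0.7; F(240°)/CHO(300°) gauche 0.5; F(240°)/OCH3(180°) gauche 0.6 → 1.8 kcal/mol.
B (staggered): Et(120°)/CHO(180°) gauche 1.1; Et(120°)/OCH3(60°) gauche 0.7; F(240°)/CHO(180°) gauche 0.5 → 2.3 kcal/mol.
C (staggered): Et(120°)/CHO(60°) gauche 1.1; F(240°)/OCH3(300°) gauche 0.6 → 1.7 kcal/mol.
C has the lowest total (1.7 kcal/mol).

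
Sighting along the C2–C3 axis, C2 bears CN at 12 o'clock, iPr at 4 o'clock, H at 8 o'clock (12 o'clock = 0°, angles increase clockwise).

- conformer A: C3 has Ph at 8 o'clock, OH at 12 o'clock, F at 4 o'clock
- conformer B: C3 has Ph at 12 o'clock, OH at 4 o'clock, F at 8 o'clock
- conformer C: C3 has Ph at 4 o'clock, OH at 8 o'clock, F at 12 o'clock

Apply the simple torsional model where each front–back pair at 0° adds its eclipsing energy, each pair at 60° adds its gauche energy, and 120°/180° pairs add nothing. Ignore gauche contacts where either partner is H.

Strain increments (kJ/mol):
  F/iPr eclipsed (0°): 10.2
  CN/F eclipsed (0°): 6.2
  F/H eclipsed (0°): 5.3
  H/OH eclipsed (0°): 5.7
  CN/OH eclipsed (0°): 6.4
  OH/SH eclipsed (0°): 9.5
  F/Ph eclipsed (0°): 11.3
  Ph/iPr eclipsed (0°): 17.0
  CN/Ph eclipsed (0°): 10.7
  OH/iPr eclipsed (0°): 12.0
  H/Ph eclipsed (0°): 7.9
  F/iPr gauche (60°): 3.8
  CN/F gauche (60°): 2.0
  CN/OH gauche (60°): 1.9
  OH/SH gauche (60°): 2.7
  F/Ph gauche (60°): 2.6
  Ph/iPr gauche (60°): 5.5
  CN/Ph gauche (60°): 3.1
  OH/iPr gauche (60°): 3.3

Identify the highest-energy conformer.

A is eclipsed. CN at 0° is eclipsed with OH at 0° (6.4); iPr at 120° is eclipsed with F at 120° (10.2); H at 240° is eclipsed with Ph at 240° (7.9). Total 24.5 kJ/mol.
B is eclipsed. CN at 0° is eclipsed with Ph at 0° (10.7); iPr at 120° is eclipsed with OH at 120° (12.0); H at 240° is eclipsed with F at 240° (5.3). Total 28.0 kJ/mol.
C is eclipsed. CN at 0° is eclipsed with F at 0° (6.2); iPr at 120° is eclipsed with Ph at 120° (17.0); H at 240° is eclipsed with OH at 240° (5.7). Total 28.9 kJ/mol.
C has the highest total (28.9 kJ/mol).

C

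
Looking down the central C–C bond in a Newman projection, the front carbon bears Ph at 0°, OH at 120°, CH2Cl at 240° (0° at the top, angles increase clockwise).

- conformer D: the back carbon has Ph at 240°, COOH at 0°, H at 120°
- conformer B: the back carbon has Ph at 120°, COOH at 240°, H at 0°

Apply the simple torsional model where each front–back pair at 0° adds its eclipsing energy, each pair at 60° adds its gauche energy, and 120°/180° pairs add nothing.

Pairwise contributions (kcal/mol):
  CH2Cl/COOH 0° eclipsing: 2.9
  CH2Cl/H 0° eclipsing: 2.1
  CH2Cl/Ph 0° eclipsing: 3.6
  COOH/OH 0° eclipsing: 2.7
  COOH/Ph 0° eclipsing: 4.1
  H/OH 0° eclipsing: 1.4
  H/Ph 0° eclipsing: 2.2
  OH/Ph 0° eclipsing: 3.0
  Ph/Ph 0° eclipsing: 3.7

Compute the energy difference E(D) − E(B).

D is eclipsed. Ph at 0° is eclipsed with COOH at 0° (4.1); OH at 120° is eclipsed with H at 120° (1.4); CH2Cl at 240° is eclipsed with Ph at 240° (3.6). Total 9.1 kcal/mol.
B is eclipsed. Ph at 0° is eclipsed with H at 0° (2.2); OH at 120° is eclipsed with Ph at 120° (3.0); CH2Cl at 240° is eclipsed with COOH at 240° (2.9). Total 8.1 kcal/mol.
E(D) − E(B) = 9.1 − 8.1 = +1.0 kcal/mol.

+1.0 kcal/mol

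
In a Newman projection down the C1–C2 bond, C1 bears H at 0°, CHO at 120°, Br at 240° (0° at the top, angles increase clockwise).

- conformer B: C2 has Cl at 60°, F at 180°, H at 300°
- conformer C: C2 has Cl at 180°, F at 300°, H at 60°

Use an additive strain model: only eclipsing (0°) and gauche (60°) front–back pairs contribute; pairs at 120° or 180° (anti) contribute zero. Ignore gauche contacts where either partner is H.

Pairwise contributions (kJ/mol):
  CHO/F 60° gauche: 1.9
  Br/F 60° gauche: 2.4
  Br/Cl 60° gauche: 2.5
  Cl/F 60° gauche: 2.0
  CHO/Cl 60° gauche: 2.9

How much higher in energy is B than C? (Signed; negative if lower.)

B (staggered): CHO(120°)/Cl(60°) gauche 2.9; CHO(120°)/F(180°) gauche 1.9; Br(240°)/F(180°) gauche 2.4 → 7.2 kJ/mol.
C (staggered): CHO(120°)/Cl(180°) gauche 2.9; Br(240°)/Cl(180°) gauche 2.5; Br(240°)/F(300°) gauche 2.4 → 7.8 kJ/mol.
E(B) − E(C) = 7.2 − 7.8 = -0.6 kJ/mol.

-0.6 kJ/mol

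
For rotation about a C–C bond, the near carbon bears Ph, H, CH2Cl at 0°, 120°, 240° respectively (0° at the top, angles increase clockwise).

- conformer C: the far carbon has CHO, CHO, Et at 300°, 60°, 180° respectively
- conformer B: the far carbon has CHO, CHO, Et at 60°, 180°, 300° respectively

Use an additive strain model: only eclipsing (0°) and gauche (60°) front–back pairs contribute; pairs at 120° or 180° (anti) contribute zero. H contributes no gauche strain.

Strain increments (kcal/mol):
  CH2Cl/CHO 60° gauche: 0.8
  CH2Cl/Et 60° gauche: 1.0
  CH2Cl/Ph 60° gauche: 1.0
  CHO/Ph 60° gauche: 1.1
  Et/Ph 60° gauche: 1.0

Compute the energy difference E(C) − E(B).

+0.1 kcal/mol

C (staggered): Ph(0°)/CHO(300°) gauche 1.1; Ph(0°)/CHO(60°) gauche 1.1; CH2Cl(240°)/CHO(300°) gauche 0.8; CH2Cl(240°)/Et(180°) gauche 1.0 → 4.0 kcal/mol.
B (staggered): Ph(0°)/CHO(60°) gauche 1.1; Ph(0°)/Et(300°) gauche 1.0; CH2Cl(240°)/CHO(180°) gauche 0.8; CH2Cl(240°)/Et(300°) gauche 1.0 → 3.9 kcal/mol.
E(C) − E(B) = 4.0 − 3.9 = +0.1 kcal/mol.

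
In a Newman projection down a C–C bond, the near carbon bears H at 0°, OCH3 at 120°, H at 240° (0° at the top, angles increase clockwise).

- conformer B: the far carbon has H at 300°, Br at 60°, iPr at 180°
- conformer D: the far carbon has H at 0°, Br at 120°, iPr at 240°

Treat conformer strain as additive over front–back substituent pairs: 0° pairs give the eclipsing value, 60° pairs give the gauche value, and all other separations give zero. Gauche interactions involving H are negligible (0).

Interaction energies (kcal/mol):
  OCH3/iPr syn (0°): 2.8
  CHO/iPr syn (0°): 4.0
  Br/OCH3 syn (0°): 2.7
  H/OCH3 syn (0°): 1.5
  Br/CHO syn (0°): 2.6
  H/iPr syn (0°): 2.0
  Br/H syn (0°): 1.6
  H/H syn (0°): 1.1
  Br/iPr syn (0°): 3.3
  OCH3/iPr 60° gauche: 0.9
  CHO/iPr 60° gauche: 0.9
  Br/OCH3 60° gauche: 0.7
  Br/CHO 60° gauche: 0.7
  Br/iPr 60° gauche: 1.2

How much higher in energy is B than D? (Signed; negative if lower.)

-4.2 kcal/mol

B (staggered): OCH3–Br gauche, OCH3–iPr gauche; 0.7 + 0.9 = 1.6 kcal/mol.
D (eclipsed): H–H eclipsed, OCH3–Br eclipsed, H–iPr eclipsed; 1.1 + 2.7 + 2.0 = 5.8 kcal/mol.
E(B) − E(D) = 1.6 − 5.8 = -4.2 kcal/mol.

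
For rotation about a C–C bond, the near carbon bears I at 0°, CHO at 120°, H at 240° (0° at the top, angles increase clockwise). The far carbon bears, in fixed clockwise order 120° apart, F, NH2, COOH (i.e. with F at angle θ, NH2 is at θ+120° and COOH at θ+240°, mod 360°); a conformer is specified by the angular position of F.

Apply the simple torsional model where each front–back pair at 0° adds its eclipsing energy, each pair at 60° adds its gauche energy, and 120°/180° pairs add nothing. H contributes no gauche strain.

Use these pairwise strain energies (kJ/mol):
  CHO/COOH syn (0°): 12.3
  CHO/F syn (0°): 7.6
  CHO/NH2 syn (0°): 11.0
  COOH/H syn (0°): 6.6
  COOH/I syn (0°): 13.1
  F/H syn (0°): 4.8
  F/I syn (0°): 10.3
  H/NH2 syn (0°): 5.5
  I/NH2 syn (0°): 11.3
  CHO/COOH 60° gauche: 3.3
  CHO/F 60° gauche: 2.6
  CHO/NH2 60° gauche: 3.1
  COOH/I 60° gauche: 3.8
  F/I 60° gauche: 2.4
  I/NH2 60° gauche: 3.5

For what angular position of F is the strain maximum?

F at 0° (eclipsed): I–F eclipsed, CHO–NH2 eclipsed, H–COOH eclipsed; 10.3 + 11.0 + 6.6 = 27.9 kJ/mol.
F at 60° (staggered): I–F gauche, I–COOH gauche, CHO–F gauche, CHO–NH2 gauche; 2.4 + 3.8 + 2.6 + 3.1 = 11.9 kJ/mol.
F at 120° (eclipsed): I–COOH eclipsed, CHO–F eclipsed, H–NH2 eclipsed; 13.1 + 7.6 + 5.5 = 26.2 kJ/mol.
F at 180° (staggered): I–NH2 gauche, I–COOH gauche, CHO–F gauche, CHO–COOH gauche; 3.5 + 3.8 + 2.6 + 3.3 = 13.2 kJ/mol.
F at 240° (eclipsed): I–NH2 eclipsed, CHO–COOH eclipsed, H–F eclipsed; 11.3 + 12.3 + 4.8 = 28.4 kJ/mol.
F at 300° (staggered): I–F gauche, I–NH2 gauche, CHO–NH2 gauche, CHO–COOH gauche; 2.4 + 3.5 + 3.1 + 3.3 = 12.3 kJ/mol.
The maximum (28.4 kJ/mol) occurs with F at 240°.

240°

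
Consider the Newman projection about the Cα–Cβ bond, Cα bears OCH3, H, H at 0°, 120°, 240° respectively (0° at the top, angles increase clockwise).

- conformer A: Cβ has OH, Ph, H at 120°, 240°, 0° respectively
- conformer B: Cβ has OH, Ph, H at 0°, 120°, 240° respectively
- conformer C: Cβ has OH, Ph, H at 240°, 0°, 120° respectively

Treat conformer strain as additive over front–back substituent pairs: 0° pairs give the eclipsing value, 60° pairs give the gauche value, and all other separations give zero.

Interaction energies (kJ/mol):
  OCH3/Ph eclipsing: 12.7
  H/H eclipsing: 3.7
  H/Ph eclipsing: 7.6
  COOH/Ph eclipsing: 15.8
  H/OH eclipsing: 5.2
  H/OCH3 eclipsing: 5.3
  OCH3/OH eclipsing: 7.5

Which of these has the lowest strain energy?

A

A (eclipsed): OCH3(0°)/H(0°) eclipsed 5.3; H(120°)/OH(120°) eclipsed 5.2; H(240°)/Ph(240°) eclipsed 7.6 → 18.1 kJ/mol.
B (eclipsed): OCH3(0°)/OH(0°) eclipsed 7.5; H(120°)/Ph(120°) eclipsed 7.6; H(240°)/H(240°) eclipsed 3.7 → 18.8 kJ/mol.
C (eclipsed): OCH3(0°)/Ph(0°) eclipsed 12.7; H(120°)/H(120°) eclipsed 3.7; H(240°)/OH(240°) eclipsed 5.2 → 21.6 kJ/mol.
A has the lowest total (18.1 kJ/mol).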